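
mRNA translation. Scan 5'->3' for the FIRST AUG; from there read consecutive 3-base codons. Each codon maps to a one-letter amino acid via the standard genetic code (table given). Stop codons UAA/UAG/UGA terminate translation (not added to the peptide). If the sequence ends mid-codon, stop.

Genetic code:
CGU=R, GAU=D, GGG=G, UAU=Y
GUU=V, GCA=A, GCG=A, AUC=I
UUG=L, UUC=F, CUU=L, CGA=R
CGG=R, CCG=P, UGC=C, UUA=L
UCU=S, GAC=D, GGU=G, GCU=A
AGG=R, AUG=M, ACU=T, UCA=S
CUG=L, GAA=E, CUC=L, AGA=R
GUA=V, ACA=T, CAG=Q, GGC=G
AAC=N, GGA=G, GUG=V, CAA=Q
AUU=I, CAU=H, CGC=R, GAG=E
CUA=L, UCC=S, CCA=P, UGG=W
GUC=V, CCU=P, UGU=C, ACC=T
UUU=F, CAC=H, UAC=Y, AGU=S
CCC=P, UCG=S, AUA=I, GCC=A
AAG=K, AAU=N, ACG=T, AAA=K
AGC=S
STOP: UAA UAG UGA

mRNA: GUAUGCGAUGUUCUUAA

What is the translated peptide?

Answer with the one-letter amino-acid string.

start AUG at pos 2
pos 2: AUG -> M; peptide=M
pos 5: CGA -> R; peptide=MR
pos 8: UGU -> C; peptide=MRC
pos 11: UCU -> S; peptide=MRCS
pos 14: UAA -> STOP

Answer: MRCS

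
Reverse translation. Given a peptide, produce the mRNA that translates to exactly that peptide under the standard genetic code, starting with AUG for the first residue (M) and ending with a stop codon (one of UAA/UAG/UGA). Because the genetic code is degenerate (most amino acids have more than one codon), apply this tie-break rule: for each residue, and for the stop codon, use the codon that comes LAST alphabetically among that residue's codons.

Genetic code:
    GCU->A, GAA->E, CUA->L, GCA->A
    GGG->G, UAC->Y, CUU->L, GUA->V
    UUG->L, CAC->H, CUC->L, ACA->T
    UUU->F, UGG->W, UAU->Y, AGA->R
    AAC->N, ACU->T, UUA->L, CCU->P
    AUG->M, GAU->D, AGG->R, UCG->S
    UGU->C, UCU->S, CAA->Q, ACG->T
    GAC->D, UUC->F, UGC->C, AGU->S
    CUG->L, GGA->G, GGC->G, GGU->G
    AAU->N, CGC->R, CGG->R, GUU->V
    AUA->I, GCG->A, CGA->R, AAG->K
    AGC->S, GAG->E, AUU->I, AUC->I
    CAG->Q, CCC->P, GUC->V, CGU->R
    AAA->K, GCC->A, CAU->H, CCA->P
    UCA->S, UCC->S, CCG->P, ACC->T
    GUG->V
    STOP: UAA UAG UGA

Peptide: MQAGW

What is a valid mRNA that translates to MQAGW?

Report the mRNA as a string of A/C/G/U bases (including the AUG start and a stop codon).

Answer: mRNA: AUGCAGGCUGGUUGGUGA

Derivation:
residue 1: M -> AUG (start codon)
residue 2: Q codons sorted = CAA,CAG -> pick last = CAG
residue 3: A codons sorted = GCA,GCC,GCG,GCU -> pick last = GCU
residue 4: G codons sorted = GGA,GGC,GGG,GGU -> pick last = GGU
residue 5: W -> UGG (only codon)
terminator: stop codons sorted = UAA,UAG,UGA -> pick last = UGA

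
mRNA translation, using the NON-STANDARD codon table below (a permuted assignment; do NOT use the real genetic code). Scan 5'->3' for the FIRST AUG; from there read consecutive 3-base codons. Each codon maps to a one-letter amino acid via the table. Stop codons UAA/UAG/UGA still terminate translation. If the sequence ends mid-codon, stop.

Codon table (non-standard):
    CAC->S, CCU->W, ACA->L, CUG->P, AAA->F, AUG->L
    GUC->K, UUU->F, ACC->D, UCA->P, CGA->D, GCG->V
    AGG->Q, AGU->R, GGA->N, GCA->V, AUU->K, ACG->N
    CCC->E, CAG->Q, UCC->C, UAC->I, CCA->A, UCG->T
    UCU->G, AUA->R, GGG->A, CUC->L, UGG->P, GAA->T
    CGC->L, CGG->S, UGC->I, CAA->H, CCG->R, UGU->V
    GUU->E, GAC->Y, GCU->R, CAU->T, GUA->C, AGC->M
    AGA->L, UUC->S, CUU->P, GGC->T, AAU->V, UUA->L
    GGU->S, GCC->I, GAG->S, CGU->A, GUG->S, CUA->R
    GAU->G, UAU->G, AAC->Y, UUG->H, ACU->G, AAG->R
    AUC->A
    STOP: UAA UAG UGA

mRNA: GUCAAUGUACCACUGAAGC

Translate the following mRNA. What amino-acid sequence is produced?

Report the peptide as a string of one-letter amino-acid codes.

start AUG at pos 4
pos 4: AUG -> L; peptide=L
pos 7: UAC -> I; peptide=LI
pos 10: CAC -> S; peptide=LIS
pos 13: UGA -> STOP

Answer: LIS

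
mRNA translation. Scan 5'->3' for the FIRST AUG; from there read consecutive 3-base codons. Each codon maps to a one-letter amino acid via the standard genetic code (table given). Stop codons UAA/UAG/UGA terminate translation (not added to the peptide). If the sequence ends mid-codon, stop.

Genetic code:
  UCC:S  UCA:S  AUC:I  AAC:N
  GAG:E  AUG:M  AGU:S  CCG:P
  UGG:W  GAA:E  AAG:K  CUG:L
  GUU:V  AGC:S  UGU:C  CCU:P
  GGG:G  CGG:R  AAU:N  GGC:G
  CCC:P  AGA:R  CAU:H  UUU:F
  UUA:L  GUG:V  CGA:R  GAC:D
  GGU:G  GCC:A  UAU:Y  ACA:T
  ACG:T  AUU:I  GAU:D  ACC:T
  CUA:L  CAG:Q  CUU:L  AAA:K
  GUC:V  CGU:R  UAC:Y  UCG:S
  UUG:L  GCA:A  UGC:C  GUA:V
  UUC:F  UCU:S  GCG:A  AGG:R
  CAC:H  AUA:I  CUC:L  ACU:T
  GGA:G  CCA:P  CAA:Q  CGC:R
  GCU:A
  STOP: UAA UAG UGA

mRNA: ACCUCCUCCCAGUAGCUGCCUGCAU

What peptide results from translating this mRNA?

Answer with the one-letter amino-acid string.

no AUG start codon found

Answer: (empty: no AUG start codon)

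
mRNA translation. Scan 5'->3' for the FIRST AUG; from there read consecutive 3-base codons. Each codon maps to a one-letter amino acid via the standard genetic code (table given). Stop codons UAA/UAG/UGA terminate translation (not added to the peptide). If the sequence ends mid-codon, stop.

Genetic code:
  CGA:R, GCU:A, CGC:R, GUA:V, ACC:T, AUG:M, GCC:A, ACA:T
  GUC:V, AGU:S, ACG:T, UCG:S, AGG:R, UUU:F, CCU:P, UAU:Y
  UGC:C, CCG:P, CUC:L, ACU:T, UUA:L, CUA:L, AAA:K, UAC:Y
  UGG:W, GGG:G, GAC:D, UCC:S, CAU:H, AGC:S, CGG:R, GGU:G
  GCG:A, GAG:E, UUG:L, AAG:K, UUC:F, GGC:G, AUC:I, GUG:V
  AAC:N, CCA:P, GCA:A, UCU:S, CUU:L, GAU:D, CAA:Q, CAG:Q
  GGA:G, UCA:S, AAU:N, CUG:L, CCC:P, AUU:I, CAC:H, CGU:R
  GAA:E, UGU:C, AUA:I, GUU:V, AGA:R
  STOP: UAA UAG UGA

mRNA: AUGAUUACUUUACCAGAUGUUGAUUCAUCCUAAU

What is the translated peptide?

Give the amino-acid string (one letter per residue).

start AUG at pos 0
pos 0: AUG -> M; peptide=M
pos 3: AUU -> I; peptide=MI
pos 6: ACU -> T; peptide=MIT
pos 9: UUA -> L; peptide=MITL
pos 12: CCA -> P; peptide=MITLP
pos 15: GAU -> D; peptide=MITLPD
pos 18: GUU -> V; peptide=MITLPDV
pos 21: GAU -> D; peptide=MITLPDVD
pos 24: UCA -> S; peptide=MITLPDVDS
pos 27: UCC -> S; peptide=MITLPDVDSS
pos 30: UAA -> STOP

Answer: MITLPDVDSS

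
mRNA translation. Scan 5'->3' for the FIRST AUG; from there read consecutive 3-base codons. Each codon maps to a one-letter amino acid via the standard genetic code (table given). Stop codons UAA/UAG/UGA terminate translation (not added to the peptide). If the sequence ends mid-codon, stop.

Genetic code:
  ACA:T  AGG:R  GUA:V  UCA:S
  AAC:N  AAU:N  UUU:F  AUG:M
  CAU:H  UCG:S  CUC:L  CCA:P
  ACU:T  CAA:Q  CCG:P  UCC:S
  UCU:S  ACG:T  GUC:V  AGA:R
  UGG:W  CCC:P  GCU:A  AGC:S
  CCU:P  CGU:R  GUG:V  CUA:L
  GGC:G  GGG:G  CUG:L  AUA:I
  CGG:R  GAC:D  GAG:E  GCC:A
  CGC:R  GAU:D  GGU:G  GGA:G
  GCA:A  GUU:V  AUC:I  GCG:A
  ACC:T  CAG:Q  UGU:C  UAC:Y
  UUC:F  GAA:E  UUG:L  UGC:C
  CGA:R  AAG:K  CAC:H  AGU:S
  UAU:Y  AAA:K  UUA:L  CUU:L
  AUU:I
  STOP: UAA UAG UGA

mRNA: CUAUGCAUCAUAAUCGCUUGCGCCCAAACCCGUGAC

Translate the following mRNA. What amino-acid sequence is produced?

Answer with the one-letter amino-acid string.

Answer: MHHNRLRPNP

Derivation:
start AUG at pos 2
pos 2: AUG -> M; peptide=M
pos 5: CAU -> H; peptide=MH
pos 8: CAU -> H; peptide=MHH
pos 11: AAU -> N; peptide=MHHN
pos 14: CGC -> R; peptide=MHHNR
pos 17: UUG -> L; peptide=MHHNRL
pos 20: CGC -> R; peptide=MHHNRLR
pos 23: CCA -> P; peptide=MHHNRLRP
pos 26: AAC -> N; peptide=MHHNRLRPN
pos 29: CCG -> P; peptide=MHHNRLRPNP
pos 32: UGA -> STOP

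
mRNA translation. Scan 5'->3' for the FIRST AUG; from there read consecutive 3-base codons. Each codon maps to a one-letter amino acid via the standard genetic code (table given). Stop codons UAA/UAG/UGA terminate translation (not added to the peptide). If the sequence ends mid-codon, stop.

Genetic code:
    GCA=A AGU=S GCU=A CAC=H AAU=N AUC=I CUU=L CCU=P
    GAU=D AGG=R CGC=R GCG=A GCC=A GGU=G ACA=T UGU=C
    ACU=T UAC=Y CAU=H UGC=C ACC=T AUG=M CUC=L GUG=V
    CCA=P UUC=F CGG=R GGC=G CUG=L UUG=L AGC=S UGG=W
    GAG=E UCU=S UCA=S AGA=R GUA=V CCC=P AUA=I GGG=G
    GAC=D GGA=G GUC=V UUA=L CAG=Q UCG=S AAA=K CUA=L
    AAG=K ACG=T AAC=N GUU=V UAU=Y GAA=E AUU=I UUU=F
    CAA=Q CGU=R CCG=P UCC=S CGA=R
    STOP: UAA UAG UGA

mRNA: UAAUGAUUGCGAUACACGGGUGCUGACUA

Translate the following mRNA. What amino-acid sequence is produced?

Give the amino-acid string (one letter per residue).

start AUG at pos 2
pos 2: AUG -> M; peptide=M
pos 5: AUU -> I; peptide=MI
pos 8: GCG -> A; peptide=MIA
pos 11: AUA -> I; peptide=MIAI
pos 14: CAC -> H; peptide=MIAIH
pos 17: GGG -> G; peptide=MIAIHG
pos 20: UGC -> C; peptide=MIAIHGC
pos 23: UGA -> STOP

Answer: MIAIHGC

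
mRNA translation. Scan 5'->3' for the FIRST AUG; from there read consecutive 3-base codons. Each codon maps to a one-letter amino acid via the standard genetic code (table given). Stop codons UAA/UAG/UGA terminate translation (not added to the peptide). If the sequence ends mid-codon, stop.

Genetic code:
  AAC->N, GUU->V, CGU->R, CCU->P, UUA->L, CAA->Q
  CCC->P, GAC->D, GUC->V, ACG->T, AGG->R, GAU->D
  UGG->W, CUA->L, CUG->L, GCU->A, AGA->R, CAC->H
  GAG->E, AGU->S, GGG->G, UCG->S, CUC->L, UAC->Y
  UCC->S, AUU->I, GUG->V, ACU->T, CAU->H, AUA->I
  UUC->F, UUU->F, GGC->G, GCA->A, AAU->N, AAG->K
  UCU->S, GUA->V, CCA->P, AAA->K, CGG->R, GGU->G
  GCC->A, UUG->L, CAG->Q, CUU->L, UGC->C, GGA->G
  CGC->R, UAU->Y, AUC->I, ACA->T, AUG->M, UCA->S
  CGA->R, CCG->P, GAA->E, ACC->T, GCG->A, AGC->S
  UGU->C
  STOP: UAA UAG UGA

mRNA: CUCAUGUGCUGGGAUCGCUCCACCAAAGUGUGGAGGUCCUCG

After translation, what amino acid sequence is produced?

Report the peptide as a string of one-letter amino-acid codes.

Answer: MCWDRSTKVWRSS

Derivation:
start AUG at pos 3
pos 3: AUG -> M; peptide=M
pos 6: UGC -> C; peptide=MC
pos 9: UGG -> W; peptide=MCW
pos 12: GAU -> D; peptide=MCWD
pos 15: CGC -> R; peptide=MCWDR
pos 18: UCC -> S; peptide=MCWDRS
pos 21: ACC -> T; peptide=MCWDRST
pos 24: AAA -> K; peptide=MCWDRSTK
pos 27: GUG -> V; peptide=MCWDRSTKV
pos 30: UGG -> W; peptide=MCWDRSTKVW
pos 33: AGG -> R; peptide=MCWDRSTKVWR
pos 36: UCC -> S; peptide=MCWDRSTKVWRS
pos 39: UCG -> S; peptide=MCWDRSTKVWRSS
pos 42: only 0 nt remain (<3), stop (end of mRNA)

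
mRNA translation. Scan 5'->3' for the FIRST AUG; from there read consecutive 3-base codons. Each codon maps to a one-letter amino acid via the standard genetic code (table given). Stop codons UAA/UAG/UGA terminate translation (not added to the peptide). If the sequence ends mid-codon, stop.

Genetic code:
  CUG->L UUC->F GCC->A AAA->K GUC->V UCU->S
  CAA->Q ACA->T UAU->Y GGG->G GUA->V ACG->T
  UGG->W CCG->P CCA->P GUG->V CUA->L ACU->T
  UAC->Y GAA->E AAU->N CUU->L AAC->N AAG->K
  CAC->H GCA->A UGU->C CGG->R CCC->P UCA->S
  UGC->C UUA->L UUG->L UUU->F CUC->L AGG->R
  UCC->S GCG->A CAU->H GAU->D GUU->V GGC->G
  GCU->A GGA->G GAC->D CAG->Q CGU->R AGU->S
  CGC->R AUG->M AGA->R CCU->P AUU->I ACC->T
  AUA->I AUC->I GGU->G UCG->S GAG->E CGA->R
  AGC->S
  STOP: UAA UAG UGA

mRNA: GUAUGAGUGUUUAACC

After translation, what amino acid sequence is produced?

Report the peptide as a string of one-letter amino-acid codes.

Answer: MSV

Derivation:
start AUG at pos 2
pos 2: AUG -> M; peptide=M
pos 5: AGU -> S; peptide=MS
pos 8: GUU -> V; peptide=MSV
pos 11: UAA -> STOP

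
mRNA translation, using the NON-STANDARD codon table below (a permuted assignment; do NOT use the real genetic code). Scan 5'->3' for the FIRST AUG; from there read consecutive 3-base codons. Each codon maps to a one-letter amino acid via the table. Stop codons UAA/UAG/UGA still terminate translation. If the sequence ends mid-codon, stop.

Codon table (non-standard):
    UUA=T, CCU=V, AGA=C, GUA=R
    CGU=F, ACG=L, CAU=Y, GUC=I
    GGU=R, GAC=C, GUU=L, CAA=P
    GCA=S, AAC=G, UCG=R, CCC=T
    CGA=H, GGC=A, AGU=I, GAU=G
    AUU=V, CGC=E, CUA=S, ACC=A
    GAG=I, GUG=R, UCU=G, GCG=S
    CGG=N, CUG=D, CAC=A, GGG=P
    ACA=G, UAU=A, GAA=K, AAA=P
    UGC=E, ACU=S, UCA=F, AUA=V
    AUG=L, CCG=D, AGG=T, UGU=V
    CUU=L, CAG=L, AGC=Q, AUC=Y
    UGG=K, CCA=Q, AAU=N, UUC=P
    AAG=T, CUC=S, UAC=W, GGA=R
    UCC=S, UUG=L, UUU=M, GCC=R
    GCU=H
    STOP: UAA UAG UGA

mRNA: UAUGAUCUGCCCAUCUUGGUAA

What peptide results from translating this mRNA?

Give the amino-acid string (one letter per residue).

start AUG at pos 1
pos 1: AUG -> L; peptide=L
pos 4: AUC -> Y; peptide=LY
pos 7: UGC -> E; peptide=LYE
pos 10: CCA -> Q; peptide=LYEQ
pos 13: UCU -> G; peptide=LYEQG
pos 16: UGG -> K; peptide=LYEQGK
pos 19: UAA -> STOP

Answer: LYEQGK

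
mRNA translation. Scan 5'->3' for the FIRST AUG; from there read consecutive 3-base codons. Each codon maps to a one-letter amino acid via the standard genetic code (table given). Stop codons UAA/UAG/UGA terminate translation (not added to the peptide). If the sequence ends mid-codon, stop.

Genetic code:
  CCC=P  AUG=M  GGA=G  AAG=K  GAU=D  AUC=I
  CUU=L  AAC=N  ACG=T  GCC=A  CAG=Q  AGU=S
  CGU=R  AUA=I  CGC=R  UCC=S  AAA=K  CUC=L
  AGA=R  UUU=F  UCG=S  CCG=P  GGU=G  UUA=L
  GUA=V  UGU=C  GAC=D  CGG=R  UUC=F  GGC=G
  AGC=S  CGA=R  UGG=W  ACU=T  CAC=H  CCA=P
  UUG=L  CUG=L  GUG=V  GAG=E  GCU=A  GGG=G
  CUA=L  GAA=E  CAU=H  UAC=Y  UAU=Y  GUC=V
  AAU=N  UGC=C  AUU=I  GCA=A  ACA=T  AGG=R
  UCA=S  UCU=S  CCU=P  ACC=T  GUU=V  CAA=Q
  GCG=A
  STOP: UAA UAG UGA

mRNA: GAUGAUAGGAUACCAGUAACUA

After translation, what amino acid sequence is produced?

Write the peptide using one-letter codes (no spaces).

Answer: MIGYQ

Derivation:
start AUG at pos 1
pos 1: AUG -> M; peptide=M
pos 4: AUA -> I; peptide=MI
pos 7: GGA -> G; peptide=MIG
pos 10: UAC -> Y; peptide=MIGY
pos 13: CAG -> Q; peptide=MIGYQ
pos 16: UAA -> STOP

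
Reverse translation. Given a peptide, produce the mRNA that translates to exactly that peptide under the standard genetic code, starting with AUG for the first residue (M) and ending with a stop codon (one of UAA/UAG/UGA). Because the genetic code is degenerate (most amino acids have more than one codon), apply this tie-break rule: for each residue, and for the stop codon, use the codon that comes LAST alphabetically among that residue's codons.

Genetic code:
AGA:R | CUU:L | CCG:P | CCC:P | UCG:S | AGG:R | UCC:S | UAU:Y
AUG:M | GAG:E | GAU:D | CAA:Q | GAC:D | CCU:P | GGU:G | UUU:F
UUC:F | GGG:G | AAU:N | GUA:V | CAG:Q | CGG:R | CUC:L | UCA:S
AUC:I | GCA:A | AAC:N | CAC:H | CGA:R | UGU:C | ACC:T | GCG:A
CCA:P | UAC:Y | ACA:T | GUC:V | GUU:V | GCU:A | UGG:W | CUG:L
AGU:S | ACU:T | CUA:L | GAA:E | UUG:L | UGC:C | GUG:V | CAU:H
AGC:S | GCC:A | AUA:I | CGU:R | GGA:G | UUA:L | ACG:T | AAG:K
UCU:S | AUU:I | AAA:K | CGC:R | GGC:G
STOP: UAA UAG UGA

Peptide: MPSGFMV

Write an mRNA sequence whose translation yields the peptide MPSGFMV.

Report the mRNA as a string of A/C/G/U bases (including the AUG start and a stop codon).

residue 1: M -> AUG (start codon)
residue 2: P codons sorted = CCA,CCC,CCG,CCU -> pick last = CCU
residue 3: S codons sorted = AGC,AGU,UCA,UCC,UCG,UCU -> pick last = UCU
residue 4: G codons sorted = GGA,GGC,GGG,GGU -> pick last = GGU
residue 5: F codons sorted = UUC,UUU -> pick last = UUU
residue 6: M -> AUG (only codon)
residue 7: V codons sorted = GUA,GUC,GUG,GUU -> pick last = GUU
terminator: stop codons sorted = UAA,UAG,UGA -> pick last = UGA

Answer: mRNA: AUGCCUUCUGGUUUUAUGGUUUGA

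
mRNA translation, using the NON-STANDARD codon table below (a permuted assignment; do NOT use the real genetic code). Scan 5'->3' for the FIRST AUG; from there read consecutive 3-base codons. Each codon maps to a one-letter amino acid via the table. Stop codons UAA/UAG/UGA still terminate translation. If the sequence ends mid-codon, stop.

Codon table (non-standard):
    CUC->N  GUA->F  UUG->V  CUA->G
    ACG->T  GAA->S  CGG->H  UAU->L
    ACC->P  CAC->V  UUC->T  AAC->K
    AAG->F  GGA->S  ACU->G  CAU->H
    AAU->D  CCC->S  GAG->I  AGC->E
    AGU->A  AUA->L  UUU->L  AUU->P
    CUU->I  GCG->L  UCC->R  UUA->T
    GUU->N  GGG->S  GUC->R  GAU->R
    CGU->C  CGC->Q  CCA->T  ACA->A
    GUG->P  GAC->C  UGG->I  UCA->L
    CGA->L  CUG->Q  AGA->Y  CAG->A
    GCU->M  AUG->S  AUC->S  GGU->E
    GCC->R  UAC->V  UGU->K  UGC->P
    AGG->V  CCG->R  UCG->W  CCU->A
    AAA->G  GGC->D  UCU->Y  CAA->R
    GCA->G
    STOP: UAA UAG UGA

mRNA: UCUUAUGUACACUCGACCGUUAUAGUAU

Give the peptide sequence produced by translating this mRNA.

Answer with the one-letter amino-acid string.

Answer: SVGLRT

Derivation:
start AUG at pos 4
pos 4: AUG -> S; peptide=S
pos 7: UAC -> V; peptide=SV
pos 10: ACU -> G; peptide=SVG
pos 13: CGA -> L; peptide=SVGL
pos 16: CCG -> R; peptide=SVGLR
pos 19: UUA -> T; peptide=SVGLRT
pos 22: UAG -> STOP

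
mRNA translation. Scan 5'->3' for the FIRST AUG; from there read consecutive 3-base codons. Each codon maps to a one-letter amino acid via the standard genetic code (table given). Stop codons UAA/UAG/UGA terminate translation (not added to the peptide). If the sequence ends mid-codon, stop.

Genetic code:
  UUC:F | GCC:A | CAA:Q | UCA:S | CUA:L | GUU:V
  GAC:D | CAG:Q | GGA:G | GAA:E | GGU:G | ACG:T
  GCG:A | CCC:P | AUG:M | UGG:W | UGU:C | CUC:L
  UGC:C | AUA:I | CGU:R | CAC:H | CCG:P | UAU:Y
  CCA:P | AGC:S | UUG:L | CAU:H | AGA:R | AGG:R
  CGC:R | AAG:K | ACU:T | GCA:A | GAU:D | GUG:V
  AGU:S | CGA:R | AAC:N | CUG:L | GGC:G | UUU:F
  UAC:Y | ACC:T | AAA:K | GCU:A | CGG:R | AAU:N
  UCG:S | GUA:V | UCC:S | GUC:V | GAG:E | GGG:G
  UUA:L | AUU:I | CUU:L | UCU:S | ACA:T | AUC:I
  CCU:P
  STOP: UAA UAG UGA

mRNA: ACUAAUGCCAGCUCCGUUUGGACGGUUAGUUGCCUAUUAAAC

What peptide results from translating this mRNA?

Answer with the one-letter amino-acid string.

Answer: MPAPFGRLVAY

Derivation:
start AUG at pos 4
pos 4: AUG -> M; peptide=M
pos 7: CCA -> P; peptide=MP
pos 10: GCU -> A; peptide=MPA
pos 13: CCG -> P; peptide=MPAP
pos 16: UUU -> F; peptide=MPAPF
pos 19: GGA -> G; peptide=MPAPFG
pos 22: CGG -> R; peptide=MPAPFGR
pos 25: UUA -> L; peptide=MPAPFGRL
pos 28: GUU -> V; peptide=MPAPFGRLV
pos 31: GCC -> A; peptide=MPAPFGRLVA
pos 34: UAU -> Y; peptide=MPAPFGRLVAY
pos 37: UAA -> STOP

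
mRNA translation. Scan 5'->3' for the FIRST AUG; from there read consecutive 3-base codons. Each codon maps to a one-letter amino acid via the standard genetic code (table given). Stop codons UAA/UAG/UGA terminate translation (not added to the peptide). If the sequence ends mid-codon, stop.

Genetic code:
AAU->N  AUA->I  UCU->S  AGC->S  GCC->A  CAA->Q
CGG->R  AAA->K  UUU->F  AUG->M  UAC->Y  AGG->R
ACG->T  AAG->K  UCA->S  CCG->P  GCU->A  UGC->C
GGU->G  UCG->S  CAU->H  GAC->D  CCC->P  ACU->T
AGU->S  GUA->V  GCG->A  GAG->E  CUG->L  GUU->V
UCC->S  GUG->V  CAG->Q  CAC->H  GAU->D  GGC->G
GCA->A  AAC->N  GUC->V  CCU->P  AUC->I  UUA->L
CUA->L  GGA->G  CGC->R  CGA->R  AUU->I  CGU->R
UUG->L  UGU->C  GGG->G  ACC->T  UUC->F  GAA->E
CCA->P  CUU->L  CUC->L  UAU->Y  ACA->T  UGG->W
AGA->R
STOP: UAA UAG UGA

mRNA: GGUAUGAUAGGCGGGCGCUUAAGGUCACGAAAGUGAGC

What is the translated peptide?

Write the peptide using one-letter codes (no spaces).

start AUG at pos 3
pos 3: AUG -> M; peptide=M
pos 6: AUA -> I; peptide=MI
pos 9: GGC -> G; peptide=MIG
pos 12: GGG -> G; peptide=MIGG
pos 15: CGC -> R; peptide=MIGGR
pos 18: UUA -> L; peptide=MIGGRL
pos 21: AGG -> R; peptide=MIGGRLR
pos 24: UCA -> S; peptide=MIGGRLRS
pos 27: CGA -> R; peptide=MIGGRLRSR
pos 30: AAG -> K; peptide=MIGGRLRSRK
pos 33: UGA -> STOP

Answer: MIGGRLRSRK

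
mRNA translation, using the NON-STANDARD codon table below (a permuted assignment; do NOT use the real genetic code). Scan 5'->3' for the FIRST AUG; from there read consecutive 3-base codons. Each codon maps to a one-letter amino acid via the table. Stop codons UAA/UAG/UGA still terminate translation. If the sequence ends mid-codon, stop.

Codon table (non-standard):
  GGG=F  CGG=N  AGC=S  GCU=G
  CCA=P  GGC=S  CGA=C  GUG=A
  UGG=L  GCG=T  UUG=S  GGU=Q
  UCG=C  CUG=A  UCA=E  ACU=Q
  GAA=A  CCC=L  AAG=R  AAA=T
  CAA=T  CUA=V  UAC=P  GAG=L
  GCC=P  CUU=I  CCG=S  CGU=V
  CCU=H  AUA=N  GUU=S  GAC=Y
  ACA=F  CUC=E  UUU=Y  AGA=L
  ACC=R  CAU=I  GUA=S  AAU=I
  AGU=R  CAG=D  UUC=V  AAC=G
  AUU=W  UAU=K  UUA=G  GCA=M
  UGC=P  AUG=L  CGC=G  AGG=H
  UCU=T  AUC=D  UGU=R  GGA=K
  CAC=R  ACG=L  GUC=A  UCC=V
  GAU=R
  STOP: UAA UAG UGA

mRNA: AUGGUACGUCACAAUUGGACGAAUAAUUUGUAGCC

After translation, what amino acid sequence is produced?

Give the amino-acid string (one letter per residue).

start AUG at pos 0
pos 0: AUG -> L; peptide=L
pos 3: GUA -> S; peptide=LS
pos 6: CGU -> V; peptide=LSV
pos 9: CAC -> R; peptide=LSVR
pos 12: AAU -> I; peptide=LSVRI
pos 15: UGG -> L; peptide=LSVRIL
pos 18: ACG -> L; peptide=LSVRILL
pos 21: AAU -> I; peptide=LSVRILLI
pos 24: AAU -> I; peptide=LSVRILLII
pos 27: UUG -> S; peptide=LSVRILLIIS
pos 30: UAG -> STOP

Answer: LSVRILLIIS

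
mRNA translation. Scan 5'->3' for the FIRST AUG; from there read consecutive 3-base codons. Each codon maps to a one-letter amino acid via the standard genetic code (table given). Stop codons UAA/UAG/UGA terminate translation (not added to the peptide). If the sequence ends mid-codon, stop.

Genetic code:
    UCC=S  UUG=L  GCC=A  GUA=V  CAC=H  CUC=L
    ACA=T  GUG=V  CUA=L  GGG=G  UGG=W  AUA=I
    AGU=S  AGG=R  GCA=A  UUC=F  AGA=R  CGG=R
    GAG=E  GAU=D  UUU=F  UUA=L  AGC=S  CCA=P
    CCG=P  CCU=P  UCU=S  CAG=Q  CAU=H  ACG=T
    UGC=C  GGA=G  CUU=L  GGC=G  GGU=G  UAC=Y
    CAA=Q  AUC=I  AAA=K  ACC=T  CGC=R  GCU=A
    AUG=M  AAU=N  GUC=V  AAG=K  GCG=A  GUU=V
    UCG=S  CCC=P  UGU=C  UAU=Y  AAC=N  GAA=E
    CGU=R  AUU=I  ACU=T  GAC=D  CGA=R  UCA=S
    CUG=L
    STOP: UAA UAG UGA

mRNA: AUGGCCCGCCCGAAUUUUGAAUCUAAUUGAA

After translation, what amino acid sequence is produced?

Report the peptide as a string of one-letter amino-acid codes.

Answer: MARPNFESN

Derivation:
start AUG at pos 0
pos 0: AUG -> M; peptide=M
pos 3: GCC -> A; peptide=MA
pos 6: CGC -> R; peptide=MAR
pos 9: CCG -> P; peptide=MARP
pos 12: AAU -> N; peptide=MARPN
pos 15: UUU -> F; peptide=MARPNF
pos 18: GAA -> E; peptide=MARPNFE
pos 21: UCU -> S; peptide=MARPNFES
pos 24: AAU -> N; peptide=MARPNFESN
pos 27: UGA -> STOP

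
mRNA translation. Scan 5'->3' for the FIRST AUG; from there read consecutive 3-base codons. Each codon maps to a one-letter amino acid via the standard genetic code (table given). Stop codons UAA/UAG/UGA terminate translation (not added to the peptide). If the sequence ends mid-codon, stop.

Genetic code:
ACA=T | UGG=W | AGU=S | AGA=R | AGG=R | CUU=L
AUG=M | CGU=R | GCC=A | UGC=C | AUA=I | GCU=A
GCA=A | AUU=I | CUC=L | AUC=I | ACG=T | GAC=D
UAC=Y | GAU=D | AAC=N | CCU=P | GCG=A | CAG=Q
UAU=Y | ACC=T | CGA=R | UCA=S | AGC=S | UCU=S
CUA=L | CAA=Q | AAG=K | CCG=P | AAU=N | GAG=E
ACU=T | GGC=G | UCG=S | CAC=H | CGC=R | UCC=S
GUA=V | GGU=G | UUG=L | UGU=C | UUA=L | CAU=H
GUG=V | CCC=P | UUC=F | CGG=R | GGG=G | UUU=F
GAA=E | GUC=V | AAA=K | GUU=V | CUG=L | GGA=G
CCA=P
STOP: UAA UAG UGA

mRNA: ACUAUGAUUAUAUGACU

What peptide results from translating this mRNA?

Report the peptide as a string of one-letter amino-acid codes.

start AUG at pos 3
pos 3: AUG -> M; peptide=M
pos 6: AUU -> I; peptide=MI
pos 9: AUA -> I; peptide=MII
pos 12: UGA -> STOP

Answer: MII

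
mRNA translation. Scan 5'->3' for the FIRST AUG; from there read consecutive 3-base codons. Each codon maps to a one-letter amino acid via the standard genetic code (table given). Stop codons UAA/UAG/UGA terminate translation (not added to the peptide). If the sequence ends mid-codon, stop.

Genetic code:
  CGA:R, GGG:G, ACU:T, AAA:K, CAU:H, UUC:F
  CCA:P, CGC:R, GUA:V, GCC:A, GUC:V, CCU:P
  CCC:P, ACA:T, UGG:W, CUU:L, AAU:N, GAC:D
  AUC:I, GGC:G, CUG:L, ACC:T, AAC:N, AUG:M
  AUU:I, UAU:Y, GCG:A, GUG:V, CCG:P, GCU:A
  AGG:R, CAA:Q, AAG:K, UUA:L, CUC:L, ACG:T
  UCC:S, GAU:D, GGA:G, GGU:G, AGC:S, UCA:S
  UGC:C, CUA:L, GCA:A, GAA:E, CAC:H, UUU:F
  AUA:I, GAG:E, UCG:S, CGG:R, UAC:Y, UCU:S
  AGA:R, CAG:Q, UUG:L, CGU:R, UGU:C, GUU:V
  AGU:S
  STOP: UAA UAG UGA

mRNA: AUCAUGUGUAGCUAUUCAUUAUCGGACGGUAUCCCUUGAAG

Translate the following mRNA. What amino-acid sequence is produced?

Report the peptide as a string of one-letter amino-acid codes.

Answer: MCSYSLSDGIP

Derivation:
start AUG at pos 3
pos 3: AUG -> M; peptide=M
pos 6: UGU -> C; peptide=MC
pos 9: AGC -> S; peptide=MCS
pos 12: UAU -> Y; peptide=MCSY
pos 15: UCA -> S; peptide=MCSYS
pos 18: UUA -> L; peptide=MCSYSL
pos 21: UCG -> S; peptide=MCSYSLS
pos 24: GAC -> D; peptide=MCSYSLSD
pos 27: GGU -> G; peptide=MCSYSLSDG
pos 30: AUC -> I; peptide=MCSYSLSDGI
pos 33: CCU -> P; peptide=MCSYSLSDGIP
pos 36: UGA -> STOP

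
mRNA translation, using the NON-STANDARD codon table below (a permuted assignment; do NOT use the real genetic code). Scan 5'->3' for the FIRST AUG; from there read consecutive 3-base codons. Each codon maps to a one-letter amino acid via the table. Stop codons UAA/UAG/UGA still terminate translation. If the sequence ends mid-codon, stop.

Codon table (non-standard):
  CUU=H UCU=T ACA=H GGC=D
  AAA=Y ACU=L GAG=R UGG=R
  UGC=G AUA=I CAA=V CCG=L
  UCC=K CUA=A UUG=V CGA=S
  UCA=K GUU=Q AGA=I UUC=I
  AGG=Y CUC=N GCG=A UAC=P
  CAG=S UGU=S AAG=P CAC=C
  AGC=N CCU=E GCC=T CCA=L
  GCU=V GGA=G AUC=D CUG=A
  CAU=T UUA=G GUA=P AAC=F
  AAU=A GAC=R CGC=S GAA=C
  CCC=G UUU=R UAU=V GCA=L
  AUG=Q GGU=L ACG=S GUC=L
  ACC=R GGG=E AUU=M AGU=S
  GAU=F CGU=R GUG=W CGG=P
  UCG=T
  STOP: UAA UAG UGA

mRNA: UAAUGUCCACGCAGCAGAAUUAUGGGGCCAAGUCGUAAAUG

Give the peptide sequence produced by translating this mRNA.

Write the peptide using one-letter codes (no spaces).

Answer: QKSSSAVETPT

Derivation:
start AUG at pos 2
pos 2: AUG -> Q; peptide=Q
pos 5: UCC -> K; peptide=QK
pos 8: ACG -> S; peptide=QKS
pos 11: CAG -> S; peptide=QKSS
pos 14: CAG -> S; peptide=QKSSS
pos 17: AAU -> A; peptide=QKSSSA
pos 20: UAU -> V; peptide=QKSSSAV
pos 23: GGG -> E; peptide=QKSSSAVE
pos 26: GCC -> T; peptide=QKSSSAVET
pos 29: AAG -> P; peptide=QKSSSAVETP
pos 32: UCG -> T; peptide=QKSSSAVETPT
pos 35: UAA -> STOP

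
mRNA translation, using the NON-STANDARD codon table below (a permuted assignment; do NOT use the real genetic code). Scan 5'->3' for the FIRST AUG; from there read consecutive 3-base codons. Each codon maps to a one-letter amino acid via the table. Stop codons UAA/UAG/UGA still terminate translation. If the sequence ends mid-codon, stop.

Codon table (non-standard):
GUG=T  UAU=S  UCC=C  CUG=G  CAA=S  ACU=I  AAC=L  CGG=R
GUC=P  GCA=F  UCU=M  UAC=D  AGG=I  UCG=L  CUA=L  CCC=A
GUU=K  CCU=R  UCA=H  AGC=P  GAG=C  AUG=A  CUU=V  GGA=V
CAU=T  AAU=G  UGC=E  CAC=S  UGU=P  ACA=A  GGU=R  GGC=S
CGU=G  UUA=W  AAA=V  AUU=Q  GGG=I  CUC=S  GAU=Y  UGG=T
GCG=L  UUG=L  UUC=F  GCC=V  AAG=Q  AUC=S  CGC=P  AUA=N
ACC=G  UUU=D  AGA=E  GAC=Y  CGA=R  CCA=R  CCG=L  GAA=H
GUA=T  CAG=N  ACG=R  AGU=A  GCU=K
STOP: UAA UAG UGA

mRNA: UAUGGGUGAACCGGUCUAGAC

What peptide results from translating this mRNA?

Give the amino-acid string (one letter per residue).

Answer: ARHLP

Derivation:
start AUG at pos 1
pos 1: AUG -> A; peptide=A
pos 4: GGU -> R; peptide=AR
pos 7: GAA -> H; peptide=ARH
pos 10: CCG -> L; peptide=ARHL
pos 13: GUC -> P; peptide=ARHLP
pos 16: UAG -> STOP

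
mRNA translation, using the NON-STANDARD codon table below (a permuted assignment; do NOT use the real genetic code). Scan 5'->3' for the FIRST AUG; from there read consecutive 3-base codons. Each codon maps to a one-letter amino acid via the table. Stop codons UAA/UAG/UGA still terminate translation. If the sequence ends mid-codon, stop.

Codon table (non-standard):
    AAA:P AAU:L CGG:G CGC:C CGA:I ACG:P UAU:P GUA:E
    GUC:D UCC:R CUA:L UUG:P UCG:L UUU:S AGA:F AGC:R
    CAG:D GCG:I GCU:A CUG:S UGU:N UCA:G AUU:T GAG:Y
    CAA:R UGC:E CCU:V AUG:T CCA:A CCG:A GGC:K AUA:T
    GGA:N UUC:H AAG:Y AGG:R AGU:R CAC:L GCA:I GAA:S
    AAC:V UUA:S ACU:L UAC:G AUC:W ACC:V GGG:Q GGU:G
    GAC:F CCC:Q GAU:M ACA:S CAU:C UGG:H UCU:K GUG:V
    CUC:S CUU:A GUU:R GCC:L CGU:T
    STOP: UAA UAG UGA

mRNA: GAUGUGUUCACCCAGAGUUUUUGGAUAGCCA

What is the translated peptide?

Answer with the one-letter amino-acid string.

start AUG at pos 1
pos 1: AUG -> T; peptide=T
pos 4: UGU -> N; peptide=TN
pos 7: UCA -> G; peptide=TNG
pos 10: CCC -> Q; peptide=TNGQ
pos 13: AGA -> F; peptide=TNGQF
pos 16: GUU -> R; peptide=TNGQFR
pos 19: UUU -> S; peptide=TNGQFRS
pos 22: GGA -> N; peptide=TNGQFRSN
pos 25: UAG -> STOP

Answer: TNGQFRSN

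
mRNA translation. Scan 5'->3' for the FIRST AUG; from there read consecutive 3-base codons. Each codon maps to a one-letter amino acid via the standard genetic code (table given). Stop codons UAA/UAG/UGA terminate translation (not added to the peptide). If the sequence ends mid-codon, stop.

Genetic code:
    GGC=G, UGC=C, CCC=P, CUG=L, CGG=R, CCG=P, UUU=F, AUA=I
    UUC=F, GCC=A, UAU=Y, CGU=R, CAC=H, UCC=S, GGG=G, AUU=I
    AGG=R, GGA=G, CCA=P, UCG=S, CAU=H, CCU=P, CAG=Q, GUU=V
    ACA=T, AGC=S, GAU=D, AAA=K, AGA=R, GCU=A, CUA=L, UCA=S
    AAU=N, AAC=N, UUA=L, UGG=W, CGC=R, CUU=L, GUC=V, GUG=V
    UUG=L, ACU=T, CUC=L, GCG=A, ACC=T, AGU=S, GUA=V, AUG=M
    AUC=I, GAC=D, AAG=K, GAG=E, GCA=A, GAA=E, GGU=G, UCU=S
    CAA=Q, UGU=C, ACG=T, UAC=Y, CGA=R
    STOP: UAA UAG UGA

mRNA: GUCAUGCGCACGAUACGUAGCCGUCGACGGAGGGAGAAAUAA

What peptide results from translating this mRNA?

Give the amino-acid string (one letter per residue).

Answer: MRTIRSRRRREK

Derivation:
start AUG at pos 3
pos 3: AUG -> M; peptide=M
pos 6: CGC -> R; peptide=MR
pos 9: ACG -> T; peptide=MRT
pos 12: AUA -> I; peptide=MRTI
pos 15: CGU -> R; peptide=MRTIR
pos 18: AGC -> S; peptide=MRTIRS
pos 21: CGU -> R; peptide=MRTIRSR
pos 24: CGA -> R; peptide=MRTIRSRR
pos 27: CGG -> R; peptide=MRTIRSRRR
pos 30: AGG -> R; peptide=MRTIRSRRRR
pos 33: GAG -> E; peptide=MRTIRSRRRRE
pos 36: AAA -> K; peptide=MRTIRSRRRREK
pos 39: UAA -> STOP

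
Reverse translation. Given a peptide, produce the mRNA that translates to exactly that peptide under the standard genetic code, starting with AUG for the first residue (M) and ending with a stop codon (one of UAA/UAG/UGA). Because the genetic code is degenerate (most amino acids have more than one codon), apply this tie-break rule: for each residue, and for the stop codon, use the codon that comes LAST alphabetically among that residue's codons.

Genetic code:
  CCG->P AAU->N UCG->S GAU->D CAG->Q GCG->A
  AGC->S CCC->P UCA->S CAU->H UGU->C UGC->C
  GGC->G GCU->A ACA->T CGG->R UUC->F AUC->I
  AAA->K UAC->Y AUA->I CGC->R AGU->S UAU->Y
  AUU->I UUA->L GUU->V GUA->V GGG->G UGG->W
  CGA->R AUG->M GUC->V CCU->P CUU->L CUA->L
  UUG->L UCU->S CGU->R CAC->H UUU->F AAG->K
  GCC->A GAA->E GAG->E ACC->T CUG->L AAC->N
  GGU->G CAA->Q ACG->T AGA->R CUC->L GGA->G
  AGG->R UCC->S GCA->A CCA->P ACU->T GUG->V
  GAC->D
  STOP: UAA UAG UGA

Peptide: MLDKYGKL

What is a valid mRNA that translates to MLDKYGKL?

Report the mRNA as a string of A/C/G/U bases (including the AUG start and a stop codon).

residue 1: M -> AUG (start codon)
residue 2: L codons sorted = CUA,CUC,CUG,CUU,UUA,UUG -> pick last = UUG
residue 3: D codons sorted = GAC,GAU -> pick last = GAU
residue 4: K codons sorted = AAA,AAG -> pick last = AAG
residue 5: Y codons sorted = UAC,UAU -> pick last = UAU
residue 6: G codons sorted = GGA,GGC,GGG,GGU -> pick last = GGU
residue 7: K codons sorted = AAA,AAG -> pick last = AAG
residue 8: L codons sorted = CUA,CUC,CUG,CUU,UUA,UUG -> pick last = UUG
terminator: stop codons sorted = UAA,UAG,UGA -> pick last = UGA

Answer: mRNA: AUGUUGGAUAAGUAUGGUAAGUUGUGA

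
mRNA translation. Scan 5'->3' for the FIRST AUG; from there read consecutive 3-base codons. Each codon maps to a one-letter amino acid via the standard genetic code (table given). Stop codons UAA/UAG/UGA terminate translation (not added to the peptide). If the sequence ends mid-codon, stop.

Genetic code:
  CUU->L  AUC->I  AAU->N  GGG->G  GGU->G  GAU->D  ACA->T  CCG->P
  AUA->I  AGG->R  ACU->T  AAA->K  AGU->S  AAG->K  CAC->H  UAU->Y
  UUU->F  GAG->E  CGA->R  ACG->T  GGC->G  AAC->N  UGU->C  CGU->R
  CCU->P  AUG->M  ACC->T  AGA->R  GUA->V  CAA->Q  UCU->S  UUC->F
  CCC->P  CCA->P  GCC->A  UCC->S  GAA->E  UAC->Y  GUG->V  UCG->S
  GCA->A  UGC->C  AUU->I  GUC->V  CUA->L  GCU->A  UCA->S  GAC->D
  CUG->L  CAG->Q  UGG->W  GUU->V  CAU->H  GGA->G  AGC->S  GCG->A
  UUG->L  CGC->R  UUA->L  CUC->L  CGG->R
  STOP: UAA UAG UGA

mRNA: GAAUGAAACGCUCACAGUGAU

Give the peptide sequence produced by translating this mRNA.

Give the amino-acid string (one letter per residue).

start AUG at pos 2
pos 2: AUG -> M; peptide=M
pos 5: AAA -> K; peptide=MK
pos 8: CGC -> R; peptide=MKR
pos 11: UCA -> S; peptide=MKRS
pos 14: CAG -> Q; peptide=MKRSQ
pos 17: UGA -> STOP

Answer: MKRSQ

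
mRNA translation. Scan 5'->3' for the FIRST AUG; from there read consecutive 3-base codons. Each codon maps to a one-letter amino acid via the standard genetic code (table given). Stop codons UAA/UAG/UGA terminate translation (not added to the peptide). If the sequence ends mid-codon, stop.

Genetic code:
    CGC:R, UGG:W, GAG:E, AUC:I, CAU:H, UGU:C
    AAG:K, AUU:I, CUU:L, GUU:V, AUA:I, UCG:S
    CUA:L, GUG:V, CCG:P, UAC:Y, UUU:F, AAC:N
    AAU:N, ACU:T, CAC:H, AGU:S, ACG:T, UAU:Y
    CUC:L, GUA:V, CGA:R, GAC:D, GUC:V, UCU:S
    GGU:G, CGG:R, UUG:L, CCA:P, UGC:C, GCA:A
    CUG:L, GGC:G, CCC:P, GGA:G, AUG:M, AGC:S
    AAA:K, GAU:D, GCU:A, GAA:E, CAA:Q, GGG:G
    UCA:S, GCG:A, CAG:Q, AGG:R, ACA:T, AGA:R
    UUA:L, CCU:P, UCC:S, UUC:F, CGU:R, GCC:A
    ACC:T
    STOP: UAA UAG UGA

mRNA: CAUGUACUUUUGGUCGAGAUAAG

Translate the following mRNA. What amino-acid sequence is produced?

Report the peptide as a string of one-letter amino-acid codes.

start AUG at pos 1
pos 1: AUG -> M; peptide=M
pos 4: UAC -> Y; peptide=MY
pos 7: UUU -> F; peptide=MYF
pos 10: UGG -> W; peptide=MYFW
pos 13: UCG -> S; peptide=MYFWS
pos 16: AGA -> R; peptide=MYFWSR
pos 19: UAA -> STOP

Answer: MYFWSR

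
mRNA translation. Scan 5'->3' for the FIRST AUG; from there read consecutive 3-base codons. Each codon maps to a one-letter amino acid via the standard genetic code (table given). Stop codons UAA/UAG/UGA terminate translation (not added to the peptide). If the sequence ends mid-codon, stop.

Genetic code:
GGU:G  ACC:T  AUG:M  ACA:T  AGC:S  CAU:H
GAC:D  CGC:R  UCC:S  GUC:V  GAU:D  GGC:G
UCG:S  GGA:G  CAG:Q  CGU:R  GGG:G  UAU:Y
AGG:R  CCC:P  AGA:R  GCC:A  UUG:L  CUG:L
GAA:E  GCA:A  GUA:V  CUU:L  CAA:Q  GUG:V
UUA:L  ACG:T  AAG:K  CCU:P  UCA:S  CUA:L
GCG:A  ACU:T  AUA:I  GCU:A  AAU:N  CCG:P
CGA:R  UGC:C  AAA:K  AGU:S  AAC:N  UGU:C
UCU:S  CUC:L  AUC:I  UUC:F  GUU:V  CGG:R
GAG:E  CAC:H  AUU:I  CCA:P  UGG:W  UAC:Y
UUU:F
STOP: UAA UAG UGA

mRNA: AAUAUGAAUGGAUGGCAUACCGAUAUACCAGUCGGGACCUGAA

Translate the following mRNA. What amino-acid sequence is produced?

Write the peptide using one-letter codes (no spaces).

start AUG at pos 3
pos 3: AUG -> M; peptide=M
pos 6: AAU -> N; peptide=MN
pos 9: GGA -> G; peptide=MNG
pos 12: UGG -> W; peptide=MNGW
pos 15: CAU -> H; peptide=MNGWH
pos 18: ACC -> T; peptide=MNGWHT
pos 21: GAU -> D; peptide=MNGWHTD
pos 24: AUA -> I; peptide=MNGWHTDI
pos 27: CCA -> P; peptide=MNGWHTDIP
pos 30: GUC -> V; peptide=MNGWHTDIPV
pos 33: GGG -> G; peptide=MNGWHTDIPVG
pos 36: ACC -> T; peptide=MNGWHTDIPVGT
pos 39: UGA -> STOP

Answer: MNGWHTDIPVGT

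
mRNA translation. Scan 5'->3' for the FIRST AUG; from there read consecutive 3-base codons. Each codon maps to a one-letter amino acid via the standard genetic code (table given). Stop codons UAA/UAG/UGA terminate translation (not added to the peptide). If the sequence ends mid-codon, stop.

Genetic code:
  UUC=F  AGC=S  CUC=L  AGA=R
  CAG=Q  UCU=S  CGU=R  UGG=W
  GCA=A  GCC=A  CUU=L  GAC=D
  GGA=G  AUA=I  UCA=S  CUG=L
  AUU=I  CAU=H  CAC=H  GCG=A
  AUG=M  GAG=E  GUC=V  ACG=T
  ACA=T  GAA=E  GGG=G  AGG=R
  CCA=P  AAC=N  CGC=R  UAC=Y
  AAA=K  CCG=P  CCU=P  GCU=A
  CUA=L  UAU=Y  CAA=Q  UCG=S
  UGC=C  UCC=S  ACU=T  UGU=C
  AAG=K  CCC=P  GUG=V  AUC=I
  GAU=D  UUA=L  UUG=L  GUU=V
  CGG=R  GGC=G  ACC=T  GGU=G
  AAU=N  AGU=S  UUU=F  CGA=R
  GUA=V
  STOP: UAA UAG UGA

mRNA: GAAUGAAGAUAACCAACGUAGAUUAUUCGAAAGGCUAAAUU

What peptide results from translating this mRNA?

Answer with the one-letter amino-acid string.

Answer: MKITNVDYSKG

Derivation:
start AUG at pos 2
pos 2: AUG -> M; peptide=M
pos 5: AAG -> K; peptide=MK
pos 8: AUA -> I; peptide=MKI
pos 11: ACC -> T; peptide=MKIT
pos 14: AAC -> N; peptide=MKITN
pos 17: GUA -> V; peptide=MKITNV
pos 20: GAU -> D; peptide=MKITNVD
pos 23: UAU -> Y; peptide=MKITNVDY
pos 26: UCG -> S; peptide=MKITNVDYS
pos 29: AAA -> K; peptide=MKITNVDYSK
pos 32: GGC -> G; peptide=MKITNVDYSKG
pos 35: UAA -> STOP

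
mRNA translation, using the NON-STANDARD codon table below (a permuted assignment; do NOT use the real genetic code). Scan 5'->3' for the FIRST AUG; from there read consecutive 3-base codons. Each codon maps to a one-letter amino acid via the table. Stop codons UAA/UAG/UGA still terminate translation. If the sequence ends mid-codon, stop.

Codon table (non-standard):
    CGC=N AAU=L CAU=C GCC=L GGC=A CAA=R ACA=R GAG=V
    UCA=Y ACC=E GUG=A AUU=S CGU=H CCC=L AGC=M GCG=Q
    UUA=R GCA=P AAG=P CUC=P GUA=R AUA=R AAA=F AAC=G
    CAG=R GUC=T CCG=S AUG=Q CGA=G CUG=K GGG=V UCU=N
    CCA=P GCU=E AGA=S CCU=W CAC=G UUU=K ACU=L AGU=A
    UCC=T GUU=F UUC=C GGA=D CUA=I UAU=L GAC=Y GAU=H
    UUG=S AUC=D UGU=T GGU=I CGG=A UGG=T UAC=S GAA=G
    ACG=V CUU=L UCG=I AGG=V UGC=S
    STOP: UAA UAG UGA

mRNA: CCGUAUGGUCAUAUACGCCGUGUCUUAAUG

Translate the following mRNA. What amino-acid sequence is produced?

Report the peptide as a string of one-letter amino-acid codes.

Answer: QTRSLAN

Derivation:
start AUG at pos 4
pos 4: AUG -> Q; peptide=Q
pos 7: GUC -> T; peptide=QT
pos 10: AUA -> R; peptide=QTR
pos 13: UAC -> S; peptide=QTRS
pos 16: GCC -> L; peptide=QTRSL
pos 19: GUG -> A; peptide=QTRSLA
pos 22: UCU -> N; peptide=QTRSLAN
pos 25: UAA -> STOP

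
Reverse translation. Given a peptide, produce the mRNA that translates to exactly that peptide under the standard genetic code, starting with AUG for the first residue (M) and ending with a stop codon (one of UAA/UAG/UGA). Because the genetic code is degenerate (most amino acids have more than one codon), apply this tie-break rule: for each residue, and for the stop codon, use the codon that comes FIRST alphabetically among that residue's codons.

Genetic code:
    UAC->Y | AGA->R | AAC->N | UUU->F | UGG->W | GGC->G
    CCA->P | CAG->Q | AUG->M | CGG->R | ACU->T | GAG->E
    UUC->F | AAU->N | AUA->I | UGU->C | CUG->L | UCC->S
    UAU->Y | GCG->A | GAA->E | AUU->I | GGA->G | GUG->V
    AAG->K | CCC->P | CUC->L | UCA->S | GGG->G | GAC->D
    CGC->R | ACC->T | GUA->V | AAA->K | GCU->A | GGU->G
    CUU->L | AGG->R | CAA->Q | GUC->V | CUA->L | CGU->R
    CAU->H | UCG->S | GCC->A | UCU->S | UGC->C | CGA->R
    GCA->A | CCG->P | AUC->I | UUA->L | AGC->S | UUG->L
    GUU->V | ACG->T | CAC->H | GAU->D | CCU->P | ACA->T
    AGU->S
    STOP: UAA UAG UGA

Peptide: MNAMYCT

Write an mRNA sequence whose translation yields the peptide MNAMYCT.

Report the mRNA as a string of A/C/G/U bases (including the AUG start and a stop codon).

residue 1: M -> AUG (start codon)
residue 2: N codons sorted = AAC,AAU -> pick first = AAC
residue 3: A codons sorted = GCA,GCC,GCG,GCU -> pick first = GCA
residue 4: M -> AUG (only codon)
residue 5: Y codons sorted = UAC,UAU -> pick first = UAC
residue 6: C codons sorted = UGC,UGU -> pick first = UGC
residue 7: T codons sorted = ACA,ACC,ACG,ACU -> pick first = ACA
terminator: stop codons sorted = UAA,UAG,UGA -> pick first = UAA

Answer: mRNA: AUGAACGCAAUGUACUGCACAUAA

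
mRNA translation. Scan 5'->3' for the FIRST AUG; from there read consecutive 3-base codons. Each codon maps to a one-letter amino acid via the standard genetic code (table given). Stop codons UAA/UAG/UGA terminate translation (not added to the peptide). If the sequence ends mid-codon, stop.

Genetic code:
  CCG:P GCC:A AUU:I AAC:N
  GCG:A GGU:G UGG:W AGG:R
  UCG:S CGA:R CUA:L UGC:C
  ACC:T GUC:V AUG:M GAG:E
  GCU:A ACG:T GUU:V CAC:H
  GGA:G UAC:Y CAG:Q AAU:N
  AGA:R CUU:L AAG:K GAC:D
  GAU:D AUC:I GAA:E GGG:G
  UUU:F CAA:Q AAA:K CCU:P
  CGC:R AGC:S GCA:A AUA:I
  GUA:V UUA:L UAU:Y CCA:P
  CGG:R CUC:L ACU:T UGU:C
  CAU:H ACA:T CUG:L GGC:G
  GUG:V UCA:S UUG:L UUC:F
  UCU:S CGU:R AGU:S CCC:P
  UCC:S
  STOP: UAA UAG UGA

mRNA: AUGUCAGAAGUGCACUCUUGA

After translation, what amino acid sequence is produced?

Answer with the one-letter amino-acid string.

Answer: MSEVHS

Derivation:
start AUG at pos 0
pos 0: AUG -> M; peptide=M
pos 3: UCA -> S; peptide=MS
pos 6: GAA -> E; peptide=MSE
pos 9: GUG -> V; peptide=MSEV
pos 12: CAC -> H; peptide=MSEVH
pos 15: UCU -> S; peptide=MSEVHS
pos 18: UGA -> STOP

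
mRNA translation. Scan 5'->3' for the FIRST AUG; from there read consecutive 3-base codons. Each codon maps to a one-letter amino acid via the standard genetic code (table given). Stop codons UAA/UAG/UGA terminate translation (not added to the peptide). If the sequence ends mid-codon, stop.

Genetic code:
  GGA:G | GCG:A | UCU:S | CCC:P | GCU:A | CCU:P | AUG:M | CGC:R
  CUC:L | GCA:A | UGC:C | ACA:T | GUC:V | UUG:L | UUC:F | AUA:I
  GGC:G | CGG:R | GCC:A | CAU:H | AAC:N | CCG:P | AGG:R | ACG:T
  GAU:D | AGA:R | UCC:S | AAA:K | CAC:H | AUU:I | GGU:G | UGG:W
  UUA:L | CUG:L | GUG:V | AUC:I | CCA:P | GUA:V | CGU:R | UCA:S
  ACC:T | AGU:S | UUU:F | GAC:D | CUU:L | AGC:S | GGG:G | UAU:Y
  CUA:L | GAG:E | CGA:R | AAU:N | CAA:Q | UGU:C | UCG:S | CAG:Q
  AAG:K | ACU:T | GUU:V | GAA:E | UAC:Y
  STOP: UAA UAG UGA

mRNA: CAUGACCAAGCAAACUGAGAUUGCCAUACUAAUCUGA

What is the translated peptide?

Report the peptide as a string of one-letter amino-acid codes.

Answer: MTKQTEIAILI

Derivation:
start AUG at pos 1
pos 1: AUG -> M; peptide=M
pos 4: ACC -> T; peptide=MT
pos 7: AAG -> K; peptide=MTK
pos 10: CAA -> Q; peptide=MTKQ
pos 13: ACU -> T; peptide=MTKQT
pos 16: GAG -> E; peptide=MTKQTE
pos 19: AUU -> I; peptide=MTKQTEI
pos 22: GCC -> A; peptide=MTKQTEIA
pos 25: AUA -> I; peptide=MTKQTEIAI
pos 28: CUA -> L; peptide=MTKQTEIAIL
pos 31: AUC -> I; peptide=MTKQTEIAILI
pos 34: UGA -> STOP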